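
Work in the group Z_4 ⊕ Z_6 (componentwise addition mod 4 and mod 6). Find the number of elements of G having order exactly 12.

8

An element (a,b) has order lcm(ord(a), ord(b)); count pairs with lcm equal to 12.
Enumerating gives 8 such elements.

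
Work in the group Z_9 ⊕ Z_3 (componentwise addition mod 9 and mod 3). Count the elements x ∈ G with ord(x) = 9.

18

An element (a,b) has order lcm(ord(a), ord(b)); count pairs with lcm equal to 9.
Enumerating gives 18 such elements.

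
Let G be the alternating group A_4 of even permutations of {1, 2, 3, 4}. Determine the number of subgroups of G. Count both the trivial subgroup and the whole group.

10

|G| = 12, so by Lagrange every subgroup order divides 12. Divisors: 1, 2, 3, 4, 6, 12.
Subgroups by order — order 1: 1; order 2: 3; order 3: 4; order 4: 1; order 6: 0; order 12: 1.
Total: 1 + 3 + 4 + 1 + 0 + 1 = 10.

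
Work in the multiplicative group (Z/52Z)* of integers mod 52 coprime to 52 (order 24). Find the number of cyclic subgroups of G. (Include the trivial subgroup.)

12

A cyclic subgroup of order d is generated by each of its φ(d) elements of order d, so the cyclic subgroups of order d number (#elements of order d)/φ(d).
Cyclic subgroups by order — order 1: 1; order 2: 3; order 3: 1; order 4: 2; order 6: 3; order 12: 2.
Total: 12.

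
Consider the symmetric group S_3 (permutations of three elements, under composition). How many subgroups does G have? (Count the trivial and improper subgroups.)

|G| = 6, so by Lagrange every subgroup order divides 6. Divisors: 1, 2, 3, 6.
Subgroups by order — order 1: 1; order 2: 3; order 3: 1; order 6: 1.
Total: 1 + 3 + 1 + 1 = 6.

6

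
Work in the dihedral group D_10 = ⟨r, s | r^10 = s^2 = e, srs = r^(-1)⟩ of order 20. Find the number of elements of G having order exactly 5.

4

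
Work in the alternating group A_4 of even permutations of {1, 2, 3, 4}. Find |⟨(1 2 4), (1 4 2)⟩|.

3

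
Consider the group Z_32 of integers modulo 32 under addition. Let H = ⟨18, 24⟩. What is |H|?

|⟨18⟩| = 16 and |⟨24⟩| = 4, so |H| is a multiple of lcm(16, 4) = 16 and divides |G| = 32.
Closing under the operation: H = {0, 2, 4, 6, 8, 10, 12, 14, 16, 18, 20, 22, 24, 26, 28, 30}, so |H| = 16.

16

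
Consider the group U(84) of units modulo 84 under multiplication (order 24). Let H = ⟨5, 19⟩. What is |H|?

12

|⟨5⟩| = 6 and |⟨19⟩| = 6, so |H| is a multiple of lcm(6, 6) = 6 and divides |G| = 24.
Closing under the operation: H = {1, 5, 11, 17, 19, 23, 25, 31, 37, 41, 55, 71}, so |H| = 12.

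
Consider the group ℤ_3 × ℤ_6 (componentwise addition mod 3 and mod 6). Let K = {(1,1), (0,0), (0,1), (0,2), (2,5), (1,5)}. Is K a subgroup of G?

(0,1) ∈ K but its inverse (0,5) ∉ K, so K is not a subgroup.

No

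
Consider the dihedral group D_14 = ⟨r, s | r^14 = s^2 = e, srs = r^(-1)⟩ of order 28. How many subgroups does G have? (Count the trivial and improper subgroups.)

|G| = 28, so by Lagrange every subgroup order divides 28. Divisors: 1, 2, 4, 7, 14, 28.
Subgroups by order — order 1: 1; order 2: 15; order 4: 7; order 7: 1; order 14: 3; order 28: 1.
Total: 1 + 15 + 7 + 1 + 3 + 1 = 28.

28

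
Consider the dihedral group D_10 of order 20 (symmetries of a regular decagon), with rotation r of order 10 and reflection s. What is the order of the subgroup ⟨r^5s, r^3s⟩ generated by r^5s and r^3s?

|⟨r^5s⟩| = 2 and |⟨r^3s⟩| = 2, so |H| is a multiple of lcm(2, 2) = 2 and divides |G| = 20.
Closing under the operation: H = {e, r^2, r^4, r^6, r^8, rs, r^3s, r^5s, r^7s, r^9s}, so |H| = 10.

10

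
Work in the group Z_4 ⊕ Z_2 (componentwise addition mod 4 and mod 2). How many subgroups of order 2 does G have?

3

|G| = 8 and 2 | 8, so subgroups of order 2 are possible by Lagrange.
The subgroups of order 2 are: {(0,0), (0,1)}; {(0,0), (2,0)}; {(0,0), (2,1)}.
So G has 3 subgroups of order 2.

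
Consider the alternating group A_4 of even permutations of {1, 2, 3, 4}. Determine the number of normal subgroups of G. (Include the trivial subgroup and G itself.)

G has 10 subgroups. Checking conjugation-invariance by order — order 1: 1/1 normal; order 2: 0/3 normal; order 3: 0/4 normal; order 4: 1/1 normal; order 12: 1/1 normal.
Total normal subgroups: 3.

3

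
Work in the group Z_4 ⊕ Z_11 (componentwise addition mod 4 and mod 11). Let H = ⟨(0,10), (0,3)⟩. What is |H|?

11

|⟨(0,10)⟩| = 11 and |⟨(0,3)⟩| = 11, so |H| is a multiple of lcm(11, 11) = 11 and divides |G| = 44.
Closing under the operation: H = {(0,0), (0,1), (0,2), (0,3), (0,4), (0,5), (0,6), (0,7), (0,8), (0,9), (0,10)}, so |H| = 11.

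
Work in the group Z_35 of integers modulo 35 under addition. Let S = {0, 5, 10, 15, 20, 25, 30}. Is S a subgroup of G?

Yes

|S| = 7 divides |G| = 35, consistent with Lagrange.
S contains the identity, every element's inverse is in S, and S is closed under +: it is a subgroup.
In fact S = ⟨20⟩.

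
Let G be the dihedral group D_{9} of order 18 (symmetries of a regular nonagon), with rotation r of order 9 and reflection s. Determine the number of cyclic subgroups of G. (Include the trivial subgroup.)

12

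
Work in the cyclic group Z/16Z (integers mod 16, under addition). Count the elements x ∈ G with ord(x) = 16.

8

In a cyclic group of order 16, the number of elements of order d (for d | 16) is φ(d).
φ(16) = 8.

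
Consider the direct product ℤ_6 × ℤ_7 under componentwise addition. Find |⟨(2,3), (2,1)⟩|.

21

|⟨(2,3)⟩| = 21 and |⟨(2,1)⟩| = 21, so |H| is a multiple of lcm(21, 21) = 21 and divides |G| = 42.
Closing under the operation: H = {(0,0), (0,1), (0,2), (0,3), (0,4), (0,5), (0,6), (2,0), (2,1), (2,2), (2,3), (2,4), (2,5), (2,6), (4,0), (4,1), (4,2), (4,3), (4,4), (4,5), (4,6)}, so |H| = 21.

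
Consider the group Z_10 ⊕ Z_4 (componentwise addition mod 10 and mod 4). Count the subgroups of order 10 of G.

|G| = 40 and 10 | 40, so subgroups of order 10 are possible by Lagrange.
The subgroups of order 10 are: {(0,0), (0,2), (2,0), (2,2), (4,0), (4,2), (6,0), (6,2), (8,0), (8,2)}; {(0,0), (1,0), (2,0), (3,0), (4,0), (5,0), (6,0), (7,0), (8,0), (9,0)}; {(0,0), (1,2), (2,0), (3,2), (4,0), (5,2), (6,0), (7,2), (8,0), (9,2)}.
So G has 3 subgroups of order 10.

3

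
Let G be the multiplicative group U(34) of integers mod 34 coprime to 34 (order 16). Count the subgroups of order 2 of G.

1

|G| = 16 and 2 | 16, so subgroups of order 2 are possible by Lagrange.
The subgroups of order 2 are: {1, 33}.
So G has 1 subgroup of order 2.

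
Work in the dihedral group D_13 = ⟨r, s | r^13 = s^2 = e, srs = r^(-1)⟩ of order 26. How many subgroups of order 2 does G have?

13

|G| = 26 and 2 | 26, so subgroups of order 2 are possible by Lagrange.
The subgroups of order 2 are: {e, r^10s}; {e, r^11s}; {e, r^12s}; {e, r^2s}; … (13 in all).
So G has 13 subgroups of order 2.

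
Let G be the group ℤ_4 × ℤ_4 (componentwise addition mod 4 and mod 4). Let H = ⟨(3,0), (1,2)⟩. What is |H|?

8

|⟨(3,0)⟩| = 4 and |⟨(1,2)⟩| = 4, so |H| is a multiple of lcm(4, 4) = 4 and divides |G| = 16.
Closing under the operation: H = {(0,0), (0,2), (1,0), (1,2), (2,0), (2,2), (3,0), (3,2)}, so |H| = 8.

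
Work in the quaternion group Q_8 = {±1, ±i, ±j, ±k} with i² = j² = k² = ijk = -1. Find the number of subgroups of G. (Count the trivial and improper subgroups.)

|G| = 8, so by Lagrange every subgroup order divides 8. Divisors: 1, 2, 4, 8.
Subgroups by order — order 1: 1; order 2: 1; order 4: 3; order 8: 1.
Total: 1 + 1 + 3 + 1 = 6.

6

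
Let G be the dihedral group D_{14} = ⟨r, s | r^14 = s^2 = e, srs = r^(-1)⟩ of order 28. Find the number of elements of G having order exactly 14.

6

The elements of order 14 are: r, r^3, r^5, r^9, r^11, r^13.
That's 6.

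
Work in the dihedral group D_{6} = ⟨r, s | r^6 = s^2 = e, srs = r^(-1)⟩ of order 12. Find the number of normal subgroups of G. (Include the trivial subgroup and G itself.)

G has 16 subgroups. Checking conjugation-invariance by order — order 1: 1/1 normal; order 2: 1/7 normal; order 3: 1/1 normal; order 4: 0/3 normal; order 6: 3/3 normal; order 12: 1/1 normal.
Total normal subgroups: 7.

7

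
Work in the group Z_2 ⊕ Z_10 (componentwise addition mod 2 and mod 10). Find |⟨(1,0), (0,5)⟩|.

4

|⟨(1,0)⟩| = 2 and |⟨(0,5)⟩| = 2, so |H| is a multiple of lcm(2, 2) = 2 and divides |G| = 20.
Closing under the operation: H = {(0,0), (0,5), (1,0), (1,5)}, so |H| = 4.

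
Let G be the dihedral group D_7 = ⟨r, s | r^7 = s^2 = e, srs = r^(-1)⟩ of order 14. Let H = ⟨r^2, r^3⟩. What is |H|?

7

|⟨r^2⟩| = 7 and |⟨r^3⟩| = 7, so |H| is a multiple of lcm(7, 7) = 7 and divides |G| = 14.
Closing under the operation: H = {e, r, r^2, r^3, r^4, r^5, r^6}, so |H| = 7.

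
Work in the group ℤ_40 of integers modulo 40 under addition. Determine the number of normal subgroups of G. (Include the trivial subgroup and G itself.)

8

G is abelian, so every subgroup is normal.
G has 8 subgroups in total, hence 8 normal subgroups.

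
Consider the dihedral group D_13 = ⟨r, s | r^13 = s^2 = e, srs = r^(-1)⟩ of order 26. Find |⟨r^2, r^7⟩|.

|⟨r^2⟩| = 13 and |⟨r^7⟩| = 13, so |H| is a multiple of lcm(13, 13) = 13 and divides |G| = 26.
Closing under the operation: H = {e, r, r^2, r^3, r^4, r^5, r^6, r^7, r^8, r^9, r^10, r^11, r^12}, so |H| = 13.

13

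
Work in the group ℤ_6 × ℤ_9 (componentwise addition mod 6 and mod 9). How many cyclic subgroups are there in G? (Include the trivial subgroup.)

Each element a generates a cyclic subgroup ⟨a⟩; distinct elements may generate the same one (a cyclic group of order d has φ(d) generators).
Cyclic subgroups by order — order 1: 1; order 2: 1; order 3: 4; order 6: 4; order 9: 3; order 18: 3.
Total: 16.

16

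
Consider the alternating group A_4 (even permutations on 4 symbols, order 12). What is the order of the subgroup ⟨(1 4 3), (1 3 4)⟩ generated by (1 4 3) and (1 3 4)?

3

|⟨(1 4 3)⟩| = 3 and |⟨(1 3 4)⟩| = 3, so |H| is a multiple of lcm(3, 3) = 3 and divides |G| = 12.
Closing under the operation: H = {e, (1 3 4), (1 4 3)}, so |H| = 3.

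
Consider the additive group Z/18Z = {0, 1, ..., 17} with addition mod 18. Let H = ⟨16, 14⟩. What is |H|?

|⟨16⟩| = 9 and |⟨14⟩| = 9, so |H| is a multiple of lcm(9, 9) = 9 and divides |G| = 18.
Closing under the operation: H = {0, 2, 4, 6, 8, 10, 12, 14, 16}, so |H| = 9.

9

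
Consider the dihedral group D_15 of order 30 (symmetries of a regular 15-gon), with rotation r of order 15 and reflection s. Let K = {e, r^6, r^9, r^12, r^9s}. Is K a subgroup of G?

r^12 ∈ K but its inverse r^3 ∉ K, so K is not a subgroup.

No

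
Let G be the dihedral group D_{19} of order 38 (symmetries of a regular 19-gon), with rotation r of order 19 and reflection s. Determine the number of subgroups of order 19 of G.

|G| = 38 and 19 | 38, so subgroups of order 19 are possible by Lagrange.
The subgroups of order 19 are: {e, r, r^2, r^3, r^4, r^5, r^6, r^7, r^8, r^9, r^10, r^11, r^12, r^13, r^14, r^15, r^16, r^17, r^18}.
So G has 1 subgroup of order 19.

1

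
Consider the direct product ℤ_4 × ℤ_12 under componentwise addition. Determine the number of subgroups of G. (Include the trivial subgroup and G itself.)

30

|G| = 48, so by Lagrange every subgroup order divides 48. Divisors: 1, 2, 3, 4, 6, 8, 12, 16, 24, 48.
Subgroups by order — order 1: 1; order 2: 3; order 3: 1; order 4: 7; order 6: 3; order 8: 3; order 12: 7; order 16: 1; order 24: 3; order 48: 1.
Total: 1 + 3 + 1 + 7 + 3 + 3 + 7 + 1 + 3 + 1 = 30.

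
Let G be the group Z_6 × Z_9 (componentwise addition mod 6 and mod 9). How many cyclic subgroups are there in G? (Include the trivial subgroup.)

16

Group the elements of G by the cyclic subgroup they generate; each cyclic subgroup of order d accounts for φ(d) elements.
Cyclic subgroups by order — order 1: 1; order 2: 1; order 3: 4; order 6: 4; order 9: 3; order 18: 3.
Total: 16.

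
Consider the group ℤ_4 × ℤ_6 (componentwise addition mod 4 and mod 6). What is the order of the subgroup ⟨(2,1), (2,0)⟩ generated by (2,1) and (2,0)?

|⟨(2,1)⟩| = 6 and |⟨(2,0)⟩| = 2, so |H| is a multiple of lcm(6, 2) = 6 and divides |G| = 24.
Closing under the operation: H = {(0,0), (0,1), (0,2), (0,3), (0,4), (0,5), (2,0), (2,1), (2,2), (2,3), (2,4), (2,5)}, so |H| = 12.

12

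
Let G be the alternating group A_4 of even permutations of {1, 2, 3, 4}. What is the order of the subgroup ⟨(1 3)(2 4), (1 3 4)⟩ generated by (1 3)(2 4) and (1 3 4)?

|⟨(1 3)(2 4)⟩| = 2 and |⟨(1 3 4)⟩| = 3, so |H| is a multiple of lcm(2, 3) = 6 and divides |G| = 12.
Closing {(1 3)(2 4), (1 3 4)} under the group operation gives all of G, so |H| = 12.

12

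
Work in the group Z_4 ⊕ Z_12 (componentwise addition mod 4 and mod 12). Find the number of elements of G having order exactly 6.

6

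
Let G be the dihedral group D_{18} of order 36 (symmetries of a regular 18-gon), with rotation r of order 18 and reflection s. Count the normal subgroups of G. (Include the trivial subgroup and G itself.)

9

G has 45 subgroups. Checking conjugation-invariance by order — order 1: 1/1 normal; order 2: 1/19 normal; order 3: 1/1 normal; order 4: 0/9 normal; order 6: 1/7 normal; order 9: 1/1 normal; order 12: 0/3 normal; order 18: 3/3 normal; order 36: 1/1 normal.
Total normal subgroups: 9.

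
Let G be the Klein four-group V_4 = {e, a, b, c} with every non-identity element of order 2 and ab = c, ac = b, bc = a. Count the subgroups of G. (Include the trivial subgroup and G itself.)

5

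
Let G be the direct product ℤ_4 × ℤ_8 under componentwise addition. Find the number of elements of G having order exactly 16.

An element (a,b) has order lcm(ord(a), ord(b)); count pairs with lcm equal to 16.
Enumerating gives 0 such elements.

0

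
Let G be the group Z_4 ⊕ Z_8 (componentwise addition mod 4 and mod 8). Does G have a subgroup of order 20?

No

20 does not divide |G| = 32, so by Lagrange no subgroup of order 20 exists.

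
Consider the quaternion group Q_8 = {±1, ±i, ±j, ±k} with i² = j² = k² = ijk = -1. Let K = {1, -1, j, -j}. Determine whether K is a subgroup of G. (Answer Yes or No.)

|K| = 4 divides |G| = 8, consistent with Lagrange.
K contains the identity, every element's inverse is in K, and K is closed under ·: it is a subgroup.
In fact K = ⟨j⟩.

Yes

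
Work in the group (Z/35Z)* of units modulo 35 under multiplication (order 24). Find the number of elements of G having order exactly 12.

The elements of order 12 are: 2, 3, 12, 17, 18, 23, 32, 33.
That's 8.

8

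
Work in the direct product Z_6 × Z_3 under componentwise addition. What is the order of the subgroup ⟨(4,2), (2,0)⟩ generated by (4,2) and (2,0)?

|⟨(4,2)⟩| = 3 and |⟨(2,0)⟩| = 3, so |H| is a multiple of lcm(3, 3) = 3 and divides |G| = 18.
Closing under the operation: H = {(0,0), (0,1), (0,2), (2,0), (2,1), (2,2), (4,0), (4,1), (4,2)}, so |H| = 9.

9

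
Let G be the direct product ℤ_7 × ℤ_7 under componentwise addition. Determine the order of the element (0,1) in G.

7

The order of (0,1) in Z_7 × Z_7 is lcm(ord(0) in Z_7, ord(1) in Z_7).
ord(0) = 1 and ord(1) = 7, so |⟨(0,1)⟩| = lcm(1, 7) = 7.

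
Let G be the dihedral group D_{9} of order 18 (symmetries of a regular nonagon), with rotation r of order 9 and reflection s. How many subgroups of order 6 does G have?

|G| = 18 and 6 | 18, so subgroups of order 6 are possible by Lagrange.
The subgroups of order 6 are: {e, r^3, r^6, r^2s, r^5s, r^8s}; {e, r^3, r^6, s, r^3s, r^6s}; {e, r^3, r^6, rs, r^4s, r^7s}.
So G has 3 subgroups of order 6.

3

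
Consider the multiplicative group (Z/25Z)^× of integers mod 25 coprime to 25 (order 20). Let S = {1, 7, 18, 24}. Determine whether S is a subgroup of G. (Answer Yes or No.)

|S| = 4 divides |G| = 20, consistent with Lagrange.
S contains the identity, every element's inverse is in S, and S is closed under ·: it is a subgroup.
In fact S = ⟨18⟩.

Yes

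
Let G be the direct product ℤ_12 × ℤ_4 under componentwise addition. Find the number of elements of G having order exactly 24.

An element (a,b) has order lcm(ord(a), ord(b)); count pairs with lcm equal to 24.
Enumerating gives 0 such elements.

0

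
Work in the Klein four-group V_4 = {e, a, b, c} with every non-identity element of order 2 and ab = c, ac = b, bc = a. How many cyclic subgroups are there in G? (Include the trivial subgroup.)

Each element a generates a cyclic subgroup ⟨a⟩; distinct elements may generate the same one (a cyclic group of order d has φ(d) generators).
Cyclic subgroups by order — order 1: 1; order 2: 3.
Total: 4.

4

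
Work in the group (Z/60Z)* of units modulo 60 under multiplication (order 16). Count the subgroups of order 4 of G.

11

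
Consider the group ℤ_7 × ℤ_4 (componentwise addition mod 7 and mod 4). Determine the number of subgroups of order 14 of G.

|G| = 28 and 14 | 28, so subgroups of order 14 are possible by Lagrange.
The subgroups of order 14 are: {(0,0), (0,2), (1,0), (1,2), (2,0), (2,2), (3,0), (3,2), (4,0), (4,2), (5,0), (5,2), (6,0), (6,2)}.
So G has 1 subgroup of order 14.

1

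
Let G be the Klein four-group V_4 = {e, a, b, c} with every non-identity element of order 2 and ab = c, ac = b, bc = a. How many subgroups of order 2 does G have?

3

|G| = 4 and 2 | 4, so subgroups of order 2 are possible by Lagrange.
The subgroups of order 2 are: {e, a}; {e, b}; {e, c}.
So G has 3 subgroups of order 2.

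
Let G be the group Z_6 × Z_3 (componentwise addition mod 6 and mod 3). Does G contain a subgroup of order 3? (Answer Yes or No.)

Yes

3 | 18. A subgroup of order 3 is {(0,0), (0,1), (0,2)}.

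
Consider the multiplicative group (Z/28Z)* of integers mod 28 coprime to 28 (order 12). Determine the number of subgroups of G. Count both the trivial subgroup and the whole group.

10

|G| = 12, so by Lagrange every subgroup order divides 12. Divisors: 1, 2, 3, 4, 6, 12.
Subgroups by order — order 1: 1; order 2: 3; order 3: 1; order 4: 1; order 6: 3; order 12: 1.
Total: 1 + 3 + 1 + 1 + 3 + 1 = 10.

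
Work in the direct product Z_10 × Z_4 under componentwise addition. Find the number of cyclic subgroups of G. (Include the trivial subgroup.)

12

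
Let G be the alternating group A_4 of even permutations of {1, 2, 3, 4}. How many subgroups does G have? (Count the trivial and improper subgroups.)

10

|G| = 12, so by Lagrange every subgroup order divides 12. Divisors: 1, 2, 3, 4, 6, 12.
Subgroups by order — order 1: 1; order 2: 3; order 3: 4; order 4: 1; order 6: 0; order 12: 1.
Total: 1 + 3 + 4 + 1 + 0 + 1 = 10.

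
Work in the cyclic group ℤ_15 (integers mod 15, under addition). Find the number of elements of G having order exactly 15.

In a cyclic group of order 15, the number of elements of order d (for d | 15) is φ(d).
φ(15) = 8.

8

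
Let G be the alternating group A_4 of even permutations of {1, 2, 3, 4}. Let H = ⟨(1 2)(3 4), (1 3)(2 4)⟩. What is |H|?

|⟨(1 2)(3 4)⟩| = 2 and |⟨(1 3)(2 4)⟩| = 2, so |H| is a multiple of lcm(2, 2) = 2 and divides |G| = 12.
Closing under the operation: H = {e, (1 2)(3 4), (1 3)(2 4), (1 4)(2 3)}, so |H| = 4.

4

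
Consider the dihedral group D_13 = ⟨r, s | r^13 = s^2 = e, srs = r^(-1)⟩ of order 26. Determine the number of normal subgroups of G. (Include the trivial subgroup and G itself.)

G has 16 subgroups. Checking conjugation-invariance by order — order 1: 1/1 normal; order 2: 0/13 normal; order 13: 1/1 normal; order 26: 1/1 normal.
Total normal subgroups: 3.

3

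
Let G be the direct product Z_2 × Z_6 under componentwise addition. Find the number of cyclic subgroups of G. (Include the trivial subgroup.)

Each element a generates a cyclic subgroup ⟨a⟩; distinct elements may generate the same one (a cyclic group of order d has φ(d) generators).
Cyclic subgroups by order — order 1: 1; order 2: 3; order 3: 1; order 6: 3.
Total: 8.

8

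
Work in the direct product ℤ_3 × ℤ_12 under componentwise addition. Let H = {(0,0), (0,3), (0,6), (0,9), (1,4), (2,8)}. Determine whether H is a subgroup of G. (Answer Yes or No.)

No

Closure fails: (2,8) + (0,3) = (2,11) ∉ H. So H is not a subgroup.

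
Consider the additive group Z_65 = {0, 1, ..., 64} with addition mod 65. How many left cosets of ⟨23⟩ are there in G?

1

|⟨23⟩| = 65 and |G| = 65.
By Lagrange, [G : H] = |G|/|H| = 65/65 = 1.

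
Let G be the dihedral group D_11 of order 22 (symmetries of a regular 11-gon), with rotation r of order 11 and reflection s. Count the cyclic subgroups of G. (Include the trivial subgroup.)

13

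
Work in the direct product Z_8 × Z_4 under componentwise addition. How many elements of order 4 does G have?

12

An element (a,b) has order lcm(ord(a), ord(b)); count pairs with lcm equal to 4.
Enumerating gives 12 such elements.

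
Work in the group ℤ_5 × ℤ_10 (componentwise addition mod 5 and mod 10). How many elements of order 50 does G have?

0

An element (a,b) has order lcm(ord(a), ord(b)); count pairs with lcm equal to 50.
Enumerating gives 0 such elements.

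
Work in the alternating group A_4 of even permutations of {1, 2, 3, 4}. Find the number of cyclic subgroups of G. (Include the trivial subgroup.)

Group the elements of G by the cyclic subgroup they generate; each cyclic subgroup of order d accounts for φ(d) elements.
Cyclic subgroups by order — order 1: 1; order 2: 3; order 3: 4.
Total: 8.

8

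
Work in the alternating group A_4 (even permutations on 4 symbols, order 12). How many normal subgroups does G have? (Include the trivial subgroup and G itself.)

G has 10 subgroups. Checking conjugation-invariance by order — order 1: 1/1 normal; order 2: 0/3 normal; order 3: 0/4 normal; order 4: 1/1 normal; order 12: 1/1 normal.
Total normal subgroups: 3.

3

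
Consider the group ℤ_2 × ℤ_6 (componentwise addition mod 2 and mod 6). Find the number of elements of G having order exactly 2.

3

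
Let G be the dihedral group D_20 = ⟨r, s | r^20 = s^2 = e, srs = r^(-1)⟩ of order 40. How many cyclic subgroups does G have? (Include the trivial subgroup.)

26

Group the elements of G by the cyclic subgroup they generate; each cyclic subgroup of order d accounts for φ(d) elements.
Cyclic subgroups by order — order 1: 1; order 2: 21; order 4: 1; order 5: 1; order 10: 1; order 20: 1.
Total: 26.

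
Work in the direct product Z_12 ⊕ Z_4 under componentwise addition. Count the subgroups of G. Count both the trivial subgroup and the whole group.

30

|G| = 48, so by Lagrange every subgroup order divides 48. Divisors: 1, 2, 3, 4, 6, 8, 12, 16, 24, 48.
Subgroups by order — order 1: 1; order 2: 3; order 3: 1; order 4: 7; order 6: 3; order 8: 3; order 12: 7; order 16: 1; order 24: 3; order 48: 1.
Total: 1 + 3 + 1 + 7 + 3 + 3 + 7 + 1 + 3 + 1 = 30.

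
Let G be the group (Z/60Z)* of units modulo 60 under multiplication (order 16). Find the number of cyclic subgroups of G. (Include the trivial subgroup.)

Group the elements of G by the cyclic subgroup they generate; each cyclic subgroup of order d accounts for φ(d) elements.
Cyclic subgroups by order — order 1: 1; order 2: 7; order 4: 4.
Total: 12.

12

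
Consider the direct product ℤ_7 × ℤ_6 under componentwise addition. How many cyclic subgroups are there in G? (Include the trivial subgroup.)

8

Group the elements of G by the cyclic subgroup they generate; each cyclic subgroup of order d accounts for φ(d) elements.
Cyclic subgroups by order — order 1: 1; order 2: 1; order 3: 1; order 6: 1; order 7: 1; order 14: 1; order 21: 1; order 42: 1.
Total: 8.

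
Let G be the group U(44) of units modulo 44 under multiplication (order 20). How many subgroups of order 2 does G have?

3

|G| = 20 and 2 | 20, so subgroups of order 2 are possible by Lagrange.
The subgroups of order 2 are: {1, 21}; {1, 23}; {1, 43}.
So G has 3 subgroups of order 2.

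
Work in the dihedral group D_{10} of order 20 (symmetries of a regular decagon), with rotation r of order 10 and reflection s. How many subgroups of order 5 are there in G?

1

|G| = 20 and 5 | 20, so subgroups of order 5 are possible by Lagrange.
The subgroups of order 5 are: {e, r^2, r^4, r^6, r^8}.
So G has 1 subgroup of order 5.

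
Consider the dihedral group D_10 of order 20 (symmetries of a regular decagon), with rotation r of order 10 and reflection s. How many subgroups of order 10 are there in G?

3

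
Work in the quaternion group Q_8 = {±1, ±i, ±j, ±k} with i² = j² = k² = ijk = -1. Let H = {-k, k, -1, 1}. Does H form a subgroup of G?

Yes

|H| = 4 divides |G| = 8, consistent with Lagrange.
H contains the identity, every element's inverse is in H, and H is closed under ·: it is a subgroup.
In fact H = ⟨-k⟩.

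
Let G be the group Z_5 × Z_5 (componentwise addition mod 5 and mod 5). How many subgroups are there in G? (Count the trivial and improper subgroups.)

|G| = 25, so by Lagrange every subgroup order divides 25. Divisors: 1, 5, 25.
Subgroups by order — order 1: 1; order 5: 6; order 25: 1.
Total: 1 + 6 + 1 = 8.

8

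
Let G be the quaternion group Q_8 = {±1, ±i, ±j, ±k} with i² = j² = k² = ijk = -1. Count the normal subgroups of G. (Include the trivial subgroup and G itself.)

G has 6 subgroups. Checking conjugation-invariance by order — order 1: 1/1 normal; order 2: 1/1 normal; order 4: 3/3 normal; order 8: 1/1 normal.
Total normal subgroups: 6.

6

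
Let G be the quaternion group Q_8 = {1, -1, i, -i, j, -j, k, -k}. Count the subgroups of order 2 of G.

|G| = 8 and 2 | 8, so subgroups of order 2 are possible by Lagrange.
The subgroups of order 2 are: {1, -1}.
So G has 1 subgroup of order 2.

1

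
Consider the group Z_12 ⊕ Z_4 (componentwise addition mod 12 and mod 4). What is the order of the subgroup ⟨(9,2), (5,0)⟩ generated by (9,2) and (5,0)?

|⟨(9,2)⟩| = 4 and |⟨(5,0)⟩| = 12, so |H| is a multiple of lcm(4, 12) = 12 and divides |G| = 48.
Closing under the operation: H = {(0,0), (0,2), (1,0), (1,2), (2,0), (2,2), (3,0), (3,2), (4,0), (4,2), (5,0), (5,2), (6,0), (6,2), (7,0), (7,2), (8,0), (8,2), (9,0), (9,2), (10,0), (10,2), (11,0), (11,2)}, so |H| = 24.

24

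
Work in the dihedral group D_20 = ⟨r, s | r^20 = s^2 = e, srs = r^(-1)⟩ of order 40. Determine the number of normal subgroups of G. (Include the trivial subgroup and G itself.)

9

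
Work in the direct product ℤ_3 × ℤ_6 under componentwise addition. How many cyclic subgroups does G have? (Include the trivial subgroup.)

10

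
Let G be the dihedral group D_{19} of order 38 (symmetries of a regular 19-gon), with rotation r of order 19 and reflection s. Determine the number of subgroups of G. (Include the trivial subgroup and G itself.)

22

|G| = 38, so by Lagrange every subgroup order divides 38. Divisors: 1, 2, 19, 38.
Subgroups by order — order 1: 1; order 2: 19; order 19: 1; order 38: 1.
Total: 1 + 19 + 1 + 1 = 22.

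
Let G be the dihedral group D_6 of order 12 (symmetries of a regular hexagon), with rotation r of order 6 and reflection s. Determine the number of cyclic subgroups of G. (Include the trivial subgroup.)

Group the elements of G by the cyclic subgroup they generate; each cyclic subgroup of order d accounts for φ(d) elements.
Cyclic subgroups by order — order 1: 1; order 2: 7; order 3: 1; order 6: 1.
Total: 10.

10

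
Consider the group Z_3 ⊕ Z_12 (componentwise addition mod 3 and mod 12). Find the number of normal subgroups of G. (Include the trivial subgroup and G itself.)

G is abelian, so every subgroup is normal.
G has 18 subgroups in total, hence 18 normal subgroups.

18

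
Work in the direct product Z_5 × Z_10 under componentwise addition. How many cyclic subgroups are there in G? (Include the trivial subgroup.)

14

Each element a generates a cyclic subgroup ⟨a⟩; distinct elements may generate the same one (a cyclic group of order d has φ(d) generators).
Cyclic subgroups by order — order 1: 1; order 2: 1; order 5: 6; order 10: 6.
Total: 14.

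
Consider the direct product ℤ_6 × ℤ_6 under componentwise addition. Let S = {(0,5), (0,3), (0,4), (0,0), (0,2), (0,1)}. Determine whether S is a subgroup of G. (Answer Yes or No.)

Yes

|S| = 6 divides |G| = 36, consistent with Lagrange.
S contains the identity, every element's inverse is in S, and S is closed under +: it is a subgroup.
In fact S = ⟨(0,1)⟩.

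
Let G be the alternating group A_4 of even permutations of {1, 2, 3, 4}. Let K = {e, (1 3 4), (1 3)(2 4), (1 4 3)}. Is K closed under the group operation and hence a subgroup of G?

No

Closure fails: (1 4 3) ∘ (1 3)(2 4) = (2 3 4) ∉ K. So K is not a subgroup.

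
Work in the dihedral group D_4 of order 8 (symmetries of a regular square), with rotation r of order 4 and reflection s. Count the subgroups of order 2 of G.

|G| = 8 and 2 | 8, so subgroups of order 2 are possible by Lagrange.
The subgroups of order 2 are: {e, r^2}; {e, r^2s}; {e, r^3s}; {e, rs}; … (5 in all).
So G has 5 subgroups of order 2.

5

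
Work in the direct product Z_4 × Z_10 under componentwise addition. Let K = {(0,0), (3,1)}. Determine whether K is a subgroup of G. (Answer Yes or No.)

No

(3,1) ∈ K but its inverse (1,9) ∉ K, so K is not a subgroup.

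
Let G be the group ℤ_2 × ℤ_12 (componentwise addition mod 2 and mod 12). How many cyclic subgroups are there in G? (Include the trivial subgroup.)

Group the elements of G by the cyclic subgroup they generate; each cyclic subgroup of order d accounts for φ(d) elements.
Cyclic subgroups by order — order 1: 1; order 2: 3; order 3: 1; order 4: 2; order 6: 3; order 12: 2.
Total: 12.

12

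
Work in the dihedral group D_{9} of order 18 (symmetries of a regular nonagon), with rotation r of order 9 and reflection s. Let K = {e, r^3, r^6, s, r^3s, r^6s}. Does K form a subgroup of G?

|K| = 6 divides |G| = 18, consistent with Lagrange.
K contains the identity, every element's inverse is in K, and K is closed under ·: it is a subgroup.

Yes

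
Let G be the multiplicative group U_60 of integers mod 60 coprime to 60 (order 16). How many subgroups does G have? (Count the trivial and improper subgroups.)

27

|G| = 16, so by Lagrange every subgroup order divides 16. Divisors: 1, 2, 4, 8, 16.
Subgroups by order — order 1: 1; order 2: 7; order 4: 11; order 8: 7; order 16: 1.
Total: 1 + 7 + 11 + 7 + 1 = 27.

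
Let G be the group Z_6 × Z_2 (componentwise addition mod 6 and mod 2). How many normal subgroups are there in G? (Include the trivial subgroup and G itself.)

G is abelian, so every subgroup is normal.
G has 10 subgroups in total, hence 10 normal subgroups.

10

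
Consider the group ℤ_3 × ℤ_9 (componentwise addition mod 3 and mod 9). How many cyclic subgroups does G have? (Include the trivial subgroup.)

8

A cyclic subgroup of order d is generated by each of its φ(d) elements of order d, so the cyclic subgroups of order d number (#elements of order d)/φ(d).
Cyclic subgroups by order — order 1: 1; order 3: 4; order 9: 3.
Total: 8.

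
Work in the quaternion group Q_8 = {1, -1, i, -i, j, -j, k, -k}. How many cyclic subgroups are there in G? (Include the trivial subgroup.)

Group the elements of G by the cyclic subgroup they generate; each cyclic subgroup of order d accounts for φ(d) elements.
Cyclic subgroups by order — order 1: 1; order 2: 1; order 4: 3.
Total: 5.

5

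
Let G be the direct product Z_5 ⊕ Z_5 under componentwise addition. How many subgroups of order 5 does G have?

|G| = 25 and 5 | 25, so subgroups of order 5 are possible by Lagrange.
The subgroups of order 5 are: {(0,0), (0,1), (0,2), (0,3), (0,4)}; {(0,0), (1,0), (2,0), (3,0), (4,0)}; {(0,0), (1,1), (2,2), (3,3), (4,4)}; {(0,0), (1,2), (2,4), (3,1), (4,3)}; … (6 in all).
So G has 6 subgroups of order 5.

6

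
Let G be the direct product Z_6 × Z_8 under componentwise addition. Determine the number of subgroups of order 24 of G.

|G| = 48 and 24 | 48, so subgroups of order 24 are possible by Lagrange.
The subgroups of order 24 are: {(0,0), (0,1), (0,2), (0,3), (0,4), (0,5), (0,6), (0,7), (2,0), (2,1), (2,2), (2,3), (2,4), (2,5), (2,6), (2,7), (4,0), (4,1), (4,2), (4,3), (4,4), (4,5), (4,6), (4,7)}; {(0,0), (0,2), (0,4), (0,6), (1,0), (1,2), (1,4), (1,6), (2,0), (2,2), (2,4), (2,6), (3,0), (3,2), (3,4), (3,6), (4,0), (4,2), (4,4), (4,6), (5,0), (5,2), (5,4), (5,6)}; {(0,0), (0,2), (0,4), (0,6), (1,1), (1,3), (1,5), (1,7), (2,0), (2,2), (2,4), (2,6), (3,1), (3,3), (3,5), (3,7), (4,0), (4,2), (4,4), (4,6), (5,1), (5,3), (5,5), (5,7)}.
So G has 3 subgroups of order 24.

3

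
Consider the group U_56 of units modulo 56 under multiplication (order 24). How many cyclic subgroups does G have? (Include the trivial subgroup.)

16

Each element a generates a cyclic subgroup ⟨a⟩; distinct elements may generate the same one (a cyclic group of order d has φ(d) generators).
Cyclic subgroups by order — order 1: 1; order 2: 7; order 3: 1; order 6: 7.
Total: 16.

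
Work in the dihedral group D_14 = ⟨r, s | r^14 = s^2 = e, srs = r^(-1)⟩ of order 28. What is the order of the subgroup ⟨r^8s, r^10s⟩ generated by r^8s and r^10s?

14

|⟨r^8s⟩| = 2 and |⟨r^10s⟩| = 2, so |H| is a multiple of lcm(2, 2) = 2 and divides |G| = 28.
Closing under the operation: H = {e, r^2, r^4, r^6, r^8, r^10, r^12, s, r^2s, r^4s, r^6s, r^8s, r^10s, r^12s}, so |H| = 14.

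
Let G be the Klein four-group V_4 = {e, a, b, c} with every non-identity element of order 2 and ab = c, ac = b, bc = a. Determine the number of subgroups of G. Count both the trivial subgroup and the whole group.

5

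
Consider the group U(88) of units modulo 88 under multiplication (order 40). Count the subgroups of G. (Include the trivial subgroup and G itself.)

|G| = 40, so by Lagrange every subgroup order divides 40. Divisors: 1, 2, 4, 5, 8, 10, 20, 40.
Subgroups by order — order 1: 1; order 2: 7; order 4: 7; order 5: 1; order 8: 1; order 10: 7; order 20: 7; order 40: 1.
Total: 1 + 7 + 7 + 1 + 1 + 7 + 7 + 1 = 32.

32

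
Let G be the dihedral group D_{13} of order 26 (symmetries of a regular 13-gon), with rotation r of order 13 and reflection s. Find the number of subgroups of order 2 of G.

|G| = 26 and 2 | 26, so subgroups of order 2 are possible by Lagrange.
The subgroups of order 2 are: {e, r^10s}; {e, r^11s}; {e, r^12s}; {e, r^2s}; … (13 in all).
So G has 13 subgroups of order 2.

13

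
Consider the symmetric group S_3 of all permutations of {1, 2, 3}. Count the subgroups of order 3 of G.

1

|G| = 6 and 3 | 6, so subgroups of order 3 are possible by Lagrange.
The subgroups of order 3 are: {e, (1 2 3), (1 3 2)}.
So G has 1 subgroup of order 3.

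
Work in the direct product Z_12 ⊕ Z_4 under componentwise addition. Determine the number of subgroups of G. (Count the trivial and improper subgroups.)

|G| = 48, so by Lagrange every subgroup order divides 48. Divisors: 1, 2, 3, 4, 6, 8, 12, 16, 24, 48.
Subgroups by order — order 1: 1; order 2: 3; order 3: 1; order 4: 7; order 6: 3; order 8: 3; order 12: 7; order 16: 1; order 24: 3; order 48: 1.
Total: 1 + 3 + 1 + 7 + 3 + 3 + 7 + 1 + 3 + 1 = 30.

30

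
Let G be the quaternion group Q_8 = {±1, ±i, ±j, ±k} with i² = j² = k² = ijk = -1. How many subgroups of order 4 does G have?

|G| = 8 and 4 | 8, so subgroups of order 4 are possible by Lagrange.
The subgroups of order 4 are: {1, -1, i, -i}; {1, -1, j, -j}; {1, -1, k, -k}.
So G has 3 subgroups of order 4.

3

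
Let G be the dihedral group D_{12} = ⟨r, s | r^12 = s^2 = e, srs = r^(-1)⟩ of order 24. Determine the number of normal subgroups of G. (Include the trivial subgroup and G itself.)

9

G has 34 subgroups. Checking conjugation-invariance by order — order 1: 1/1 normal; order 2: 1/13 normal; order 3: 1/1 normal; order 4: 1/7 normal; order 6: 1/5 normal; order 8: 0/3 normal; order 12: 3/3 normal; order 24: 1/1 normal.
Total normal subgroups: 9.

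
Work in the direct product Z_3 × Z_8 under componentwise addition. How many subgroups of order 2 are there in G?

1

|G| = 24 and 2 | 24, so subgroups of order 2 are possible by Lagrange.
The subgroups of order 2 are: {(0,0), (0,4)}.
So G has 1 subgroup of order 2.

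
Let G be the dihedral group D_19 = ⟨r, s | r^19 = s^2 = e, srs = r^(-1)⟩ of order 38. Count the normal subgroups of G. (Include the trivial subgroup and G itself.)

3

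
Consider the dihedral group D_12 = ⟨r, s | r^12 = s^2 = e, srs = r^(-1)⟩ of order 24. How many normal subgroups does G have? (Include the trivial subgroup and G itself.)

9

G has 34 subgroups. Checking conjugation-invariance by order — order 1: 1/1 normal; order 2: 1/13 normal; order 3: 1/1 normal; order 4: 1/7 normal; order 6: 1/5 normal; order 8: 0/3 normal; order 12: 3/3 normal; order 24: 1/1 normal.
Total normal subgroups: 9.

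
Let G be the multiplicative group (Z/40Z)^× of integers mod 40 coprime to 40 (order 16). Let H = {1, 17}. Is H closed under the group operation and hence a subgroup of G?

No

17 ∈ H but its inverse 33 ∉ H, so H is not a subgroup.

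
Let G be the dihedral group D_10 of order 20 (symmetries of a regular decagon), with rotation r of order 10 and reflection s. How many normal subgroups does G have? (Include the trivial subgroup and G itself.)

G has 22 subgroups. Checking conjugation-invariance by order — order 1: 1/1 normal; order 2: 1/11 normal; order 4: 0/5 normal; order 5: 1/1 normal; order 10: 3/3 normal; order 20: 1/1 normal.
Total normal subgroups: 7.

7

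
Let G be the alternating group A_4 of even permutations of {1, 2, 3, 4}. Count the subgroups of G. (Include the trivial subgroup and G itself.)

10

|G| = 12, so by Lagrange every subgroup order divides 12. Divisors: 1, 2, 3, 4, 6, 12.
Subgroups by order — order 1: 1; order 2: 3; order 3: 4; order 4: 1; order 6: 0; order 12: 1.
Total: 1 + 3 + 4 + 1 + 0 + 1 = 10.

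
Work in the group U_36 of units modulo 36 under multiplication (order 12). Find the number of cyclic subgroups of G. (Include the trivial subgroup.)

Group the elements of G by the cyclic subgroup they generate; each cyclic subgroup of order d accounts for φ(d) elements.
Cyclic subgroups by order — order 1: 1; order 2: 3; order 3: 1; order 6: 3.
Total: 8.

8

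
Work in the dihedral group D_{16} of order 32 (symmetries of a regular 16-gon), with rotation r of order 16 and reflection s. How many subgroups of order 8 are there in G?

5

|G| = 32 and 8 | 32, so subgroups of order 8 are possible by Lagrange.
The subgroups of order 8 are: {e, r^2, r^4, r^6, r^8, r^10, r^12, r^14}; {e, r^4, r^8, r^12, r^2s, r^6s, r^10s, r^14s}; {e, r^4, r^8, r^12, r^3s, r^7s, r^11s, r^15s}; {e, r^4, r^8, r^12, s, r^4s, r^8s, r^12s}; … (5 in all).
So G has 5 subgroups of order 8.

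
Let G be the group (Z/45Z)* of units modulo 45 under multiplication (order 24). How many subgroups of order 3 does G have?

|G| = 24 and 3 | 24, so subgroups of order 3 are possible by Lagrange.
The subgroups of order 3 are: {1, 16, 31}.
So G has 1 subgroup of order 3.

1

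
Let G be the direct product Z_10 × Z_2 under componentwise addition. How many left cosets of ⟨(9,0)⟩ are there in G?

|⟨(9,0)⟩| = 10 and |G| = 20.
By Lagrange, [G : H] = |G|/|H| = 20/10 = 2.

2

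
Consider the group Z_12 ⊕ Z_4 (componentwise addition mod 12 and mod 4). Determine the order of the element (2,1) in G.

The order of (2,1) in Z_12 × Z_4 is lcm(ord(2) in Z_12, ord(1) in Z_4).
ord(2) = 6 and ord(1) = 4, so |⟨(2,1)⟩| = lcm(6, 4) = 12.

12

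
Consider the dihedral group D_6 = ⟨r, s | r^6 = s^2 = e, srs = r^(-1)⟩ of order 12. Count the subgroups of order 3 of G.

1

|G| = 12 and 3 | 12, so subgroups of order 3 are possible by Lagrange.
The subgroups of order 3 are: {e, r^2, r^4}.
So G has 1 subgroup of order 3.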